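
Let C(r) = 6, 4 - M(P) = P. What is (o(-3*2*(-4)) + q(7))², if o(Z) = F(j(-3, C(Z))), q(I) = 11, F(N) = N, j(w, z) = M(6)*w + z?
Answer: 529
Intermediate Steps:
M(P) = 4 - P
j(w, z) = z - 2*w (j(w, z) = (4 - 1*6)*w + z = (4 - 6)*w + z = -2*w + z = z - 2*w)
o(Z) = 12 (o(Z) = 6 - 2*(-3) = 6 + 6 = 12)
(o(-3*2*(-4)) + q(7))² = (12 + 11)² = 23² = 529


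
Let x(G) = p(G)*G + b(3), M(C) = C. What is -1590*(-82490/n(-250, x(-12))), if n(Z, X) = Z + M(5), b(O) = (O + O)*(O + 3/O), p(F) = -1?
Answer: -26231820/49 ≈ -5.3534e+5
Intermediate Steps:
b(O) = 2*O*(O + 3/O) (b(O) = (2*O)*(O + 3/O) = 2*O*(O + 3/O))
x(G) = 24 - G (x(G) = -G + (6 + 2*3²) = -G + (6 + 2*9) = -G + (6 + 18) = -G + 24 = 24 - G)
n(Z, X) = 5 + Z (n(Z, X) = Z + 5 = 5 + Z)
-1590*(-82490/n(-250, x(-12))) = -1590*(-82490/(5 - 250)) = -1590/((-245*(-1/82490))) = -1590/49/16498 = -1590*16498/49 = -26231820/49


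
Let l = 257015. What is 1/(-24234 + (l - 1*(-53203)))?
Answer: 1/285984 ≈ 3.4967e-6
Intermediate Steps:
1/(-24234 + (l - 1*(-53203))) = 1/(-24234 + (257015 - 1*(-53203))) = 1/(-24234 + (257015 + 53203)) = 1/(-24234 + 310218) = 1/285984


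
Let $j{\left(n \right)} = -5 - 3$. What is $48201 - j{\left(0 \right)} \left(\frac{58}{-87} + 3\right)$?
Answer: $\frac{144659}{3} \approx 48220.0$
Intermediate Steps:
$j{\left(n \right)} = -8$
$48201 - j{\left(0 \right)} \left(\frac{58}{-87} + 3\right) = 48201 - - 8 \left(\frac{58}{-87} + 3\right) = 48201 - - 8 \left(58 \left(- \frac{1}{87}\right) + 3\right) = 48201 - - 8 \left(- \frac{2}{3} + 3\right) = 48201 - \left(-8\right) \frac{7}{3} = 48201 - - \frac{56}{3} = 48201 + \frac{56}{3} = \frac{144659}{3}$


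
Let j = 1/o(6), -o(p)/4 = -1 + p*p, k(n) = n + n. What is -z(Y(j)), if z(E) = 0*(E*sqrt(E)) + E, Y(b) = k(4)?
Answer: -8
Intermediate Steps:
k(n) = 2*n
o(p) = 4 - 4*p**2 (o(p) = -4*(-1 + p*p) = -4*(-1 + p**2) = 4 - 4*p**2)
j = -1/140 (j = 1/(4 - 4*6**2) = 1/(4 - 4*36) = 1/(4 - 144) = 1/(-140) = 1*(-1/140) = -1/140 ≈ -0.0071429)
Y(b) = 8 (Y(b) = 2*4 = 8)
z(E) = E (z(E) = 0*E**(3/2) + E = 0 + E = E)
-z(Y(j)) = -1*8 = -8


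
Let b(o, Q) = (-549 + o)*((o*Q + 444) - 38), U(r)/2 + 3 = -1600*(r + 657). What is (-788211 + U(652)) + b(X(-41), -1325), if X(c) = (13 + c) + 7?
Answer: -21068687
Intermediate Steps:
U(r) = -2102406 - 3200*r (U(r) = -6 + 2*(-1600*(r + 657)) = -6 + 2*(-1600*(657 + r)) = -6 + 2*(-1051200 - 1600*r) = -6 + (-2102400 - 3200*r) = -2102406 - 3200*r)
X(c) = 20 + c
b(o, Q) = (-549 + o)*(406 + Q*o) (b(o, Q) = (-549 + o)*((Q*o + 444) - 38) = (-549 + o)*((444 + Q*o) - 38) = (-549 + o)*(406 + Q*o))
(-788211 + U(652)) + b(X(-41), -1325) = (-788211 + (-2102406 - 3200*652)) + (-222894 + 406*(20 - 41) - 1325*(20 - 41)² - 549*(-1325)*(20 - 41)) = (-788211 + (-2102406 - 2086400)) + (-222894 + 406*(-21) - 1325*(-21)² - 549*(-1325)*(-21)) = (-788211 - 4188806) + (-222894 - 8526 - 1325*441 - 15275925) = -4977017 + (-222894 - 8526 - 584325 - 15275925) = -4977017 - 16091670 = -21068687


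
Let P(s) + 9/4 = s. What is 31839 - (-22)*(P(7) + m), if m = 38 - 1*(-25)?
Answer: 66659/2 ≈ 33330.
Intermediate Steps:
m = 63 (m = 38 + 25 = 63)
P(s) = -9/4 + s
31839 - (-22)*(P(7) + m) = 31839 - (-22)*((-9/4 + 7) + 63) = 31839 - (-22)*(19/4 + 63) = 31839 - (-22)*271/4 = 31839 - 1*(-2981/2) = 31839 + 2981/2 = 66659/2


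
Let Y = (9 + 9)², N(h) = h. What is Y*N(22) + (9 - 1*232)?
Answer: 6905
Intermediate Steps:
Y = 324 (Y = 18² = 324)
Y*N(22) + (9 - 1*232) = 324*22 + (9 - 1*232) = 7128 + (9 - 232) = 7128 - 223 = 6905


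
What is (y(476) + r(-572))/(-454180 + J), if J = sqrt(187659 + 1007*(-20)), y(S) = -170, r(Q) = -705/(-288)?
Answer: 1826371325/4950703317144 + 16085*sqrt(167519)/19802813268576 ≈ 0.00036924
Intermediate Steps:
r(Q) = 235/96 (r(Q) = -705*(-1/288) = 235/96)
J = sqrt(167519) (J = sqrt(187659 - 20140) = sqrt(167519) ≈ 409.29)
(y(476) + r(-572))/(-454180 + J) = (-170 + 235/96)/(-454180 + sqrt(167519)) = -16085/(96*(-454180 + sqrt(167519)))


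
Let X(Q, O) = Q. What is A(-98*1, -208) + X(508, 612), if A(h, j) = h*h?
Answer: 10112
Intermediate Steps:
A(h, j) = h²
A(-98*1, -208) + X(508, 612) = (-98*1)² + 508 = (-98)² + 508 = 9604 + 508 = 10112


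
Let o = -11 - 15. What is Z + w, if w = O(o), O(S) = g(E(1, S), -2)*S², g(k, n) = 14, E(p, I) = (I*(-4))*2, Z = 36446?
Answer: 45910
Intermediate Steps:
E(p, I) = -8*I (E(p, I) = -4*I*2 = -8*I)
o = -26
O(S) = 14*S²
w = 9464 (w = 14*(-26)² = 14*676 = 9464)
Z + w = 36446 + 9464 = 45910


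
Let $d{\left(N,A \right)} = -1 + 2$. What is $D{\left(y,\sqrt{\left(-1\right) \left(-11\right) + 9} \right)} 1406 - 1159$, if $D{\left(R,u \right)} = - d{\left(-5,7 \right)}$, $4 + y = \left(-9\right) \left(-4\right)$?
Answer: $-2565$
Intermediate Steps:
$y = 32$ ($y = -4 - -36 = -4 + 36 = 32$)
$d{\left(N,A \right)} = 1$
$D{\left(R,u \right)} = -1$ ($D{\left(R,u \right)} = \left(-1\right) 1 = -1$)
$D{\left(y,\sqrt{\left(-1\right) \left(-11\right) + 9} \right)} 1406 - 1159 = \left(-1\right) 1406 - 1159 = -1406 - 1159 = -2565$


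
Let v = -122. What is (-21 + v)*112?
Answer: -16016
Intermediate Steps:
(-21 + v)*112 = (-21 - 122)*112 = -143*112 = -16016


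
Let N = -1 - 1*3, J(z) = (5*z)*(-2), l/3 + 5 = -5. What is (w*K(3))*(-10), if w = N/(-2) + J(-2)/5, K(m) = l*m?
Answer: 5400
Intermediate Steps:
l = -30 (l = -15 + 3*(-5) = -15 - 15 = -30)
J(z) = -10*z
N = -4 (N = -1 - 3 = -4)
K(m) = -30*m
w = 6 (w = -4/(-2) - 10*(-2)/5 = -4*(-½) + 20*(⅕) = 2 + 4 = 6)
(w*K(3))*(-10) = (6*(-30*3))*(-10) = (6*(-90))*(-10) = -540*(-10) = 5400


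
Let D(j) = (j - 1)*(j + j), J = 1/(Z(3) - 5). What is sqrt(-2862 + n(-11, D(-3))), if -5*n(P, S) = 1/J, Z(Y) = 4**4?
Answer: I*sqrt(72805)/5 ≈ 53.965*I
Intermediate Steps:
Z(Y) = 256
J = 1/251 (J = 1/(256 - 5) = 1/251 ≈ 0.0039841)
D(j) = 2*j*(-1 + j) (D(j) = (-1 + j)*(2*j) = 2*j*(-1 + j))
n(P, S) = -251/5 (n(P, S) = -1/(5*1/251) = -1/5*251 = -251/5)
sqrt(-2862 + n(-11, D(-3))) = sqrt(-2862 - 251/5) = sqrt(-14561/5) = I*sqrt(72805)/5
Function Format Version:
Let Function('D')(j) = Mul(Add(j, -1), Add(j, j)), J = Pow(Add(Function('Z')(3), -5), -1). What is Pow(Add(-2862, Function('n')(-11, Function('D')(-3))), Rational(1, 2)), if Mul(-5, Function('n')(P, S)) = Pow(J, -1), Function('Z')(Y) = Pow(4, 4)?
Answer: Mul(Rational(1, 5), I, Pow(72805, Rational(1, 2))) ≈ Mul(53.965, I)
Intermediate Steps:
Function('Z')(Y) = 256
J = Rational(1, 251) (J = Pow(Add(256, -5), -1) = Pow(251, -1) = Rational(1, 251) ≈ 0.0039841)
Function('D')(j) = Mul(2, j, Add(-1, j)) (Function('D')(j) = Mul(Add(-1, j), Mul(2, j)) = Mul(2, j, Add(-1, j)))
Function('n')(P, S) = Rational(-251, 5) (Function('n')(P, S) = Mul(Rational(-1, 5), Pow(Rational(1, 251), -1)) = Mul(Rational(-1, 5), 251) = Rational(-251, 5))
Pow(Add(-2862, Function('n')(-11, Function('D')(-3))), Rational(1, 2)) = Pow(Add(-2862, Rational(-251, 5)), Rational(1, 2)) = Pow(Rational(-14561, 5), Rational(1, 2)) = Mul(Rational(1, 5), I, Pow(72805, Rational(1, 2)))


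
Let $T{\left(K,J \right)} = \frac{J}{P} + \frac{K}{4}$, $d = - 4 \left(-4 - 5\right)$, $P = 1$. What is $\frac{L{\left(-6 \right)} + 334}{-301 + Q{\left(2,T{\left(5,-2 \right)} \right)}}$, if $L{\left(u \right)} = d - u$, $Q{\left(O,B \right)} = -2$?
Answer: $- \frac{376}{303} \approx -1.2409$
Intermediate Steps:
$d = 36$ ($d = \left(-4\right) \left(-9\right) = 36$)
$T{\left(K,J \right)} = J + \frac{K}{4}$ ($T{\left(K,J \right)} = \frac{J}{1} + \frac{K}{4} = J 1 + K \frac{1}{4} = J + \frac{K}{4}$)
$L{\left(u \right)} = 36 - u$
$\frac{L{\left(-6 \right)} + 334}{-301 + Q{\left(2,T{\left(5,-2 \right)} \right)}} = \frac{\left(36 - -6\right) + 334}{-301 - 2} = \frac{\left(36 + 6\right) + 334}{-303} = \left(42 + 334\right) \left(- \frac{1}{303}\right) = 376 \left(- \frac{1}{303}\right) = - \frac{376}{303}$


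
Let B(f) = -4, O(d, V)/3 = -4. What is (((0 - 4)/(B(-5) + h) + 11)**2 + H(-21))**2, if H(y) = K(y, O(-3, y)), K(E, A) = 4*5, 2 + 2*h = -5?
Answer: 1185356041/50625 ≈ 23414.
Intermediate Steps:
h = -7/2 (h = -1 + (1/2)*(-5) = -1 - 5/2 = -7/2 ≈ -3.5000)
O(d, V) = -12 (O(d, V) = 3*(-4) = -12)
K(E, A) = 20
H(y) = 20
(((0 - 4)/(B(-5) + h) + 11)**2 + H(-21))**2 = (((0 - 4)/(-4 - 7/2) + 11)**2 + 20)**2 = ((-4/(-15/2) + 11)**2 + 20)**2 = ((-4*(-2/15) + 11)**2 + 20)**2 = ((8/15 + 11)**2 + 20)**2 = ((173/15)**2 + 20)**2 = (29929/225 + 20)**2 = (34429/225)**2 = 1185356041/50625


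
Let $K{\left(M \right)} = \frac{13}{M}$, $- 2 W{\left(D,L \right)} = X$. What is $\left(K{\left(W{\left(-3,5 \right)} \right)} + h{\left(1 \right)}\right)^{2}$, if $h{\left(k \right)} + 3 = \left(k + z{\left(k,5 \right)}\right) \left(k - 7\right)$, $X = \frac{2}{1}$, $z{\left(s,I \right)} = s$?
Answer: $784$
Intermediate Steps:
$X = 2$ ($X = 2 \cdot 1 = 2$)
$W{\left(D,L \right)} = -1$ ($W{\left(D,L \right)} = \left(- \frac{1}{2}\right) 2 = -1$)
$h{\left(k \right)} = -3 + 2 k \left(-7 + k\right)$ ($h{\left(k \right)} = -3 + \left(k + k\right) \left(k - 7\right) = -3 + 2 k \left(-7 + k\right)$)
$\left(K{\left(W{\left(-3,5 \right)} \right)} + h{\left(1 \right)}\right)^{2} = \left(\frac{13}{-1} - \left(17 - 2\right)\right)^{2} = \left(13 \left(-1\right) - 15\right)^{2} = \left(-13 - 15\right)^{2} = \left(-28\right)^{2} = 784$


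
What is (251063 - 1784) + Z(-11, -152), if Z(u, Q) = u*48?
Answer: 248751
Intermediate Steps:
Z(u, Q) = 48*u
(251063 - 1784) + Z(-11, -152) = (251063 - 1784) + 48*(-11) = 249279 - 528 = 248751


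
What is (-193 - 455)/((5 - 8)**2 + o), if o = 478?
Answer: -648/487 ≈ -1.3306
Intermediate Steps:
(-193 - 455)/((5 - 8)**2 + o) = (-193 - 455)/((5 - 8)**2 + 478) = -648/((-3)**2 + 478) = -648/(9 + 478) = -648/487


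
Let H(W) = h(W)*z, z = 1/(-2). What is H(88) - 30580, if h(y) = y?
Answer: -30624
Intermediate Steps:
z = -½ ≈ -0.50000
H(W) = -W/2 (H(W) = W*(-½) = -W/2)
H(88) - 30580 = -½*88 - 30580 = -44 - 30580 = -30624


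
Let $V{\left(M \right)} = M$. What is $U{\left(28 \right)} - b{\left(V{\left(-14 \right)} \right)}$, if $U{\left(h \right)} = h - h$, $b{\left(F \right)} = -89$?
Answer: $89$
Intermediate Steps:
$U{\left(h \right)} = 0$
$U{\left(28 \right)} - b{\left(V{\left(-14 \right)} \right)} = 0 - -89 = 0 + 89 = 89$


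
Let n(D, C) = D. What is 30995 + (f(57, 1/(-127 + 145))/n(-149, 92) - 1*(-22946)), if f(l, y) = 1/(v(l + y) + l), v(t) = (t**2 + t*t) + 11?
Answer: 8565615305543/158796005 ≈ 53941.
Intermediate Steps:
v(t) = 11 + 2*t**2 (v(t) = (t**2 + t**2) + 11 = 2*t**2 + 11 = 11 + 2*t**2)
f(l, y) = 1/(11 + l + 2*(l + y)**2) (f(l, y) = 1/((11 + 2*(l + y)**2) + l) = 1/(11 + l + 2*(l + y)**2))
30995 + (f(57, 1/(-127 + 145))/n(-149, 92) - 1*(-22946)) = 30995 + (1/((11 + 57 + 2*(57 + 1/(-127 + 145))**2)*(-149)) - 1*(-22946)) = 30995 + (-1/149/(11 + 57 + 2*(57 + 1/18)**2) + 22946) = 30995 + (-1/149/(11 + 57 + 2*(1027/18)**2) + 22946) = 30995 + (-1/149/(11 + 57 + 2*(1054729/324)) + 22946) = 30995 + (-1/149/(11 + 57 + 1054729/162) + 22946) = 30995 + (-1/149/(1065745/162) + 22946) = 30995 + ((162/1065745)*(-1/149) + 22946) = 30995 + (-162/158796005 + 22946) = 30995 + 3643733130568/158796005 = 8565615305543/158796005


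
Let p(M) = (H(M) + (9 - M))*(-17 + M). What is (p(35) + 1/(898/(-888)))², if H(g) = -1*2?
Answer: 51411027600/201601 ≈ 2.5501e+5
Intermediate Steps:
H(g) = -2
p(M) = (-17 + M)*(7 - M) (p(M) = (-2 + (9 - M))*(-17 + M) = (7 - M)*(-17 + M) = (-17 + M)*(7 - M))
(p(35) + 1/(898/(-888)))² = ((-119 - 1*35² + 24*35) + 1/(898/(-888)))² = ((-119 - 1*1225 + 840) + 1/(898*(-1/888)))² = ((-119 - 1225 + 840) + 1/(-449/444))² = (-504 - 444/449)² = (-226740/449)² = 51411027600/201601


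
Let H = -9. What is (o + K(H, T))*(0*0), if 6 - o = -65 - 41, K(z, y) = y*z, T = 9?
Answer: 0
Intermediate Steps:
o = 112 (o = 6 - (-65 - 41) = 6 - 1*(-106) = 6 + 106 = 112)
(o + K(H, T))*(0*0) = (112 + 9*(-9))*(0*0) = (112 - 81)*0 = 31*0 = 0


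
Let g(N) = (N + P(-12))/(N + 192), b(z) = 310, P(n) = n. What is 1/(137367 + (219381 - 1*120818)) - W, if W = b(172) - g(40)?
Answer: -1060092458/3420985 ≈ -309.88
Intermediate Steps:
g(N) = (-12 + N)/(192 + N) (g(N) = (N - 12)/(N + 192) = (-12 + N)/(192 + N))
W = 17973/58 (W = 310 - (-12 + 40)/(192 + 40) = 310 - 28/232 = 310 - 1*7/58 = 310 - 7/58 = 17973/58 ≈ 309.88)
1/(137367 + (219381 - 1*120818)) - W = 1/(137367 + (219381 - 1*120818)) - 1*17973/58 = 1/(137367 + (219381 - 120818)) - 17973/58 = 1/(137367 + 98563) - 17973/58 = 1/235930 - 17973/58 = -1060092458/3420985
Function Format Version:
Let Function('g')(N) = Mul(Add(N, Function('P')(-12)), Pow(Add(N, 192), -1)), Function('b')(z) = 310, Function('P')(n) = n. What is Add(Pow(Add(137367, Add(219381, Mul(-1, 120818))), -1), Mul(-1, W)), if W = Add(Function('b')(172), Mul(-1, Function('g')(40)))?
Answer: Rational(-1060092458, 3420985) ≈ -309.88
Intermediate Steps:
Function('g')(N) = Mul(Pow(Add(192, N), -1), Add(-12, N)) (Function('g')(N) = Mul(Add(N, -12), Pow(Add(N, 192), -1)) = Mul(Add(-12, N), Pow(Add(192, N), -1)) = Mul(Pow(Add(192, N), -1), Add(-12, N)))
W = Rational(17973, 58) (W = Add(310, Mul(-1, Mul(Pow(Add(192, 40), -1), Add(-12, 40)))) = Add(310, Mul(-1, Mul(Pow(232, -1), 28))) = Add(310, Mul(-1, Mul(Rational(1, 232), 28))) = Add(310, Mul(-1, Rational(7, 58))) = Add(310, Rational(-7, 58)) = Rational(17973, 58) ≈ 309.88)
Add(Pow(Add(137367, Add(219381, Mul(-1, 120818))), -1), Mul(-1, W)) = Add(Pow(Add(137367, Add(219381, Mul(-1, 120818))), -1), Mul(-1, Rational(17973, 58))) = Add(Pow(Add(137367, Add(219381, -120818)), -1), Rational(-17973, 58)) = Add(Pow(Add(137367, 98563), -1), Rational(-17973, 58)) = Add(Pow(235930, -1), Rational(-17973, 58)) = Add(Rational(1, 235930), Rational(-17973, 58)) = Rational(-1060092458, 3420985)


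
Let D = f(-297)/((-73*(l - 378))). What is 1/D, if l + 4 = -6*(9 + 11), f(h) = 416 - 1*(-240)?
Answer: 18323/328 ≈ 55.863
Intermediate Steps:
f(h) = 656 (f(h) = 416 + 240 = 656)
l = -124 (l = -4 - 6*(9 + 11) = -4 - 6*20 = -4 - 120 = -124)
D = 328/18323 (D = 656/((-73*(-124 - 378))) = 656/((-73*(-502))) = 656/36646 = 656*(1/36646) = 328/18323 ≈ 0.017901)
1/D = 1/(328/18323) = 18323/328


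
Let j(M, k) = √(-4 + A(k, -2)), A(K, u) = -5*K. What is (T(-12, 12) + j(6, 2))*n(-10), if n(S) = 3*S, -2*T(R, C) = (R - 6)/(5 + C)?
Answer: -270/17 - 30*I*√14 ≈ -15.882 - 112.25*I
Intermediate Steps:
T(R, C) = -(-6 + R)/(2*(5 + C)) (T(R, C) = -(R - 6)/(2*(5 + C)) = -(-6 + R)/(2*(5 + C)))
j(M, k) = √(-4 - 5*k)
(T(-12, 12) + j(6, 2))*n(-10) = ((6 - 1*(-12))/(2*(5 + 12)) + √(-4 - 5*2))*(3*(-10)) = ((½)*(6 + 12)/17 + √(-4 - 10))*(-30) = ((½)*(1/17)*18 + √(-14))*(-30) = (9/17 + I*√14)*(-30) = -270/17 - 30*I*√14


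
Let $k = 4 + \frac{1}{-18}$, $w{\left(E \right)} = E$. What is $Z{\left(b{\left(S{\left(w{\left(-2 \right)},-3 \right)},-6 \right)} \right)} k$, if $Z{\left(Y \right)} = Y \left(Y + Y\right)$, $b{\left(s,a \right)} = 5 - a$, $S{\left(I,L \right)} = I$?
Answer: $\frac{8591}{9} \approx 954.56$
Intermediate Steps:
$Z{\left(Y \right)} = 2 Y^{2}$ ($Z{\left(Y \right)} = Y 2 Y = 2 Y^{2}$)
$k = \frac{71}{18}$ ($k = 4 - \frac{1}{18} = \frac{71}{18} \approx 3.9444$)
$Z{\left(b{\left(S{\left(w{\left(-2 \right)},-3 \right)},-6 \right)} \right)} k = 2 \left(5 - -6\right)^{2} \cdot \frac{71}{18} = 2 \left(5 + 6\right)^{2} \cdot \frac{71}{18} = 2 \cdot 11^{2} \cdot \frac{71}{18} = 2 \cdot 121 \cdot \frac{71}{18} = 242 \cdot \frac{71}{18} = \frac{8591}{9}$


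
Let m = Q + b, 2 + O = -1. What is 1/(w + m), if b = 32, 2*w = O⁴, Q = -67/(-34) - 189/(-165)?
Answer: 935/70701 ≈ 0.013225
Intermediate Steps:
O = -3 (O = -2 - 1 = -3)
Q = 5827/1870 (Q = -67*(-1/34) - 189*(-1/165) = 67/34 + 63/55 = 5827/1870 ≈ 3.1160)
w = 81/2 (w = (½)*(-3)⁴ = (½)*81 = 81/2 ≈ 40.500)
m = 65667/1870 (m = 5827/1870 + 32 = 65667/1870 ≈ 35.116)
1/(w + m) = 1/(81/2 + 65667/1870) = 1/(70701/935) = 935/70701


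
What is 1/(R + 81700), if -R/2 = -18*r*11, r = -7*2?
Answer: 1/76156 ≈ 1.3131e-5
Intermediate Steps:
r = -14
R = -5544 (R = -2*(-18*(-14))*11 = -504*11 = -2*2772 = -5544)
1/(R + 81700) = 1/(-5544 + 81700) = 1/76156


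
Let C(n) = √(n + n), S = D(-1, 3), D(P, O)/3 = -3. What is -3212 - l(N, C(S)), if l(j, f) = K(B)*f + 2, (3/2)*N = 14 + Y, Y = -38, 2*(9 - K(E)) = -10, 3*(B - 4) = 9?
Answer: -3214 - 42*I*√2 ≈ -3214.0 - 59.397*I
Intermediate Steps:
D(P, O) = -9 (D(P, O) = 3*(-3) = -9)
B = 7 (B = 4 + (⅓)*9 = 4 + 3 = 7)
K(E) = 14 (K(E) = 9 - ½*(-10) = 9 + 5 = 14)
S = -9
N = -16 (N = 2*(14 - 38)/3 = (⅔)*(-24) = -16)
C(n) = √2*√n (C(n) = √(2*n) = √2*√n)
l(j, f) = 2 + 14*f (l(j, f) = 14*f + 2 = 2 + 14*f)
-3212 - l(N, C(S)) = -3212 - (2 + 14*(√2*√(-9))) = -3212 - (2 + 14*(√2*(3*I))) = -3212 - (2 + 14*(3*I*√2)) = -3212 - (2 + 42*I*√2) = -3212 + (-2 - 42*I*√2) = -3214 - 42*I*√2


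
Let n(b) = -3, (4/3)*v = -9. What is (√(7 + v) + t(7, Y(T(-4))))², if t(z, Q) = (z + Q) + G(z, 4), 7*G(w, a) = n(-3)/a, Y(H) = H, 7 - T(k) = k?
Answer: 265225/784 ≈ 338.30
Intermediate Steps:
v = -27/4 (v = (¾)*(-9) = -27/4 ≈ -6.7500)
T(k) = 7 - k
G(w, a) = -3/(7*a) (G(w, a) = (-3/a)/7 = -3/(7*a))
t(z, Q) = -3/28 + Q + z (t(z, Q) = (z + Q) - 3/7/4 = (Q + z) - 3/7*¼ = (Q + z) - 3/28 = -3/28 + Q + z)
(√(7 + v) + t(7, Y(T(-4))))² = (√(7 - 27/4) + (-3/28 + (7 - 1*(-4)) + 7))² = (√(¼) + (-3/28 + (7 + 4) + 7))² = (½ + (-3/28 + 11 + 7))² = (½ + 501/28)² = (515/28)² = 265225/784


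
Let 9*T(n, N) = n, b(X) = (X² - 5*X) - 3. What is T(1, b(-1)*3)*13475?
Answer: 13475/9 ≈ 1497.2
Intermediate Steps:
b(X) = -3 + X² - 5*X
T(n, N) = n/9
T(1, b(-1)*3)*13475 = ((⅑)*1)*13475 = (⅑)*13475 = 13475/9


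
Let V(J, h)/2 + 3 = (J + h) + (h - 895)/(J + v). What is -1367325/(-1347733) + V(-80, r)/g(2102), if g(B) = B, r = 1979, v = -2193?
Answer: 9073174117067/3219630361559 ≈ 2.8181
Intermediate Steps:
V(J, h) = -6 + 2*J + 2*h + 2*(-895 + h)/(-2193 + J) (V(J, h) = -6 + 2*((J + h) + (h - 895)/(J - 2193)) = -6 + 2*((J + h) + (-895 + h)/(-2193 + J)) = -6 + 2*(J + h + (-895 + h)/(-2193 + J)) = -6 + (2*J + 2*h + 2*(-895 + h)/(-2193 + J)) = -6 + 2*J + 2*h + 2*(-895 + h)/(-2193 + J))
-1367325/(-1347733) + V(-80, r)/g(2102) = -1367325/(-1347733) + (2*(5684 + (-80)**2 - 2196*(-80) - 2192*1979 - 80*1979)/(-2193 - 80))/2102 = -1367325*(-1/1347733) + (2*(5684 + 6400 + 175680 - 4337968 - 158320)/(-2273))*(1/2102) = 1367325/1347733 + (2*(-1/2273)*(-4308524))*(1/2102) = 1367325/1347733 + (8617048/2273)*(1/2102) = 1367325/1347733 + 4308524/2388923 = 9073174117067/3219630361559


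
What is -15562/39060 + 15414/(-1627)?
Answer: -10119197/1025010 ≈ -9.8723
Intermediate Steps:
-15562/39060 + 15414/(-1627) = -15562*1/39060 + 15414*(-1/1627) = -251/630 - 15414/1627 = -10119197/1025010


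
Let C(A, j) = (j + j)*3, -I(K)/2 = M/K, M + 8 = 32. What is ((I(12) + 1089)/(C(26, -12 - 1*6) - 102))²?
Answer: 961/36 ≈ 26.694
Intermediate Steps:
M = 24 (M = -8 + 32 = 24)
I(K) = -48/K
C(A, j) = 6*j (C(A, j) = (2*j)*3 = 6*j)
((I(12) + 1089)/(C(26, -12 - 1*6) - 102))² = ((-48/12 + 1089)/(6*(-12 - 1*6) - 102))² = ((-48*1/12 + 1089)/(6*(-12 - 6) - 102))² = ((-4 + 1089)/(6*(-18) - 102))² = (1085/(-108 - 102))² = (1085/(-210))² = (1085*(-1/210))² = (-31/6)² = 961/36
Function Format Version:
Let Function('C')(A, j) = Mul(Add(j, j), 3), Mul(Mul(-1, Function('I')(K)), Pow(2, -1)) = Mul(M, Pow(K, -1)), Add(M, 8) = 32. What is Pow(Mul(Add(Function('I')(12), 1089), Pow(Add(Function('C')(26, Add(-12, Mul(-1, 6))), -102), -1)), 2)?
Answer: Rational(961, 36) ≈ 26.694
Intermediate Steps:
M = 24 (M = Add(-8, 32) = 24)
Function('I')(K) = Mul(-48, Pow(K, -1)) (Function('I')(K) = Mul(-2, Mul(24, Pow(K, -1))) = Mul(-48, Pow(K, -1)))
Function('C')(A, j) = Mul(6, j) (Function('C')(A, j) = Mul(Mul(2, j), 3) = Mul(6, j))
Pow(Mul(Add(Function('I')(12), 1089), Pow(Add(Function('C')(26, Add(-12, Mul(-1, 6))), -102), -1)), 2) = Pow(Mul(Add(Mul(-48, Pow(12, -1)), 1089), Pow(Add(Mul(6, Add(-12, Mul(-1, 6))), -102), -1)), 2) = Pow(Mul(Add(Mul(-48, Rational(1, 12)), 1089), Pow(Add(Mul(6, Add(-12, -6)), -102), -1)), 2) = Pow(Mul(Add(-4, 1089), Pow(Add(Mul(6, -18), -102), -1)), 2) = Pow(Mul(1085, Pow(Add(-108, -102), -1)), 2) = Pow(Mul(1085, Pow(-210, -1)), 2) = Pow(Mul(1085, Rational(-1, 210)), 2) = Pow(Rational(-31, 6), 2) = Rational(961, 36)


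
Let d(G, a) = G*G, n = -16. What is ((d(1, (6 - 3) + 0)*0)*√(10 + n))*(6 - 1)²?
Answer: 0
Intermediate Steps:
d(G, a) = G²
((d(1, (6 - 3) + 0)*0)*√(10 + n))*(6 - 1)² = ((1²*0)*√(10 - 16))*(6 - 1)² = ((1*0)*√(-6))*5² = (0*(I*√6))*25 = 0*25 = 0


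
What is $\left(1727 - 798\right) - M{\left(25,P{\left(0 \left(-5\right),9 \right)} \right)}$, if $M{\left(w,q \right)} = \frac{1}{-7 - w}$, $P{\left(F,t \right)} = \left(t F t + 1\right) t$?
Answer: $\frac{29729}{32} \approx 929.03$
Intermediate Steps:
$P{\left(F,t \right)} = t \left(1 + F t^{2}\right)$ ($P{\left(F,t \right)} = \left(F t t + 1\right) t = \left(F t^{2} + 1\right) t = \left(1 + F t^{2}\right) t = t \left(1 + F t^{2}\right)$)
$\left(1727 - 798\right) - M{\left(25,P{\left(0 \left(-5\right),9 \right)} \right)} = \left(1727 - 798\right) - - \frac{1}{7 + 25} = \left(1727 - 798\right) - - \frac{1}{32} = 929 - \left(-1\right) \frac{1}{32} = 929 - - \frac{1}{32} = 929 + \frac{1}{32} = \frac{29729}{32}$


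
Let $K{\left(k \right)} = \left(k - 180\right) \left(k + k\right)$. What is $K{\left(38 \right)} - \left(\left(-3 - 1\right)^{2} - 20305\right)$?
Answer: $9497$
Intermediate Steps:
$K{\left(k \right)} = 2 k \left(-180 + k\right)$ ($K{\left(k \right)} = \left(-180 + k\right) 2 k = 2 k \left(-180 + k\right)$)
$K{\left(38 \right)} - \left(\left(-3 - 1\right)^{2} - 20305\right) = 2 \cdot 38 \left(-180 + 38\right) - \left(\left(-3 - 1\right)^{2} - 20305\right) = 2 \cdot 38 \left(-142\right) - \left(\left(-4\right)^{2} - 20305\right) = -10792 - \left(16 - 20305\right) = -10792 - -20289 = -10792 + 20289 = 9497$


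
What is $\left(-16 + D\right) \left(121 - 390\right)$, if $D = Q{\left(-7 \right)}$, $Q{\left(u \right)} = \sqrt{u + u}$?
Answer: $4304 - 269 i \sqrt{14} \approx 4304.0 - 1006.5 i$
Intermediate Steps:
$Q{\left(u \right)} = \sqrt{2} \sqrt{u}$ ($Q{\left(u \right)} = \sqrt{2 u} = \sqrt{2} \sqrt{u}$)
$D = i \sqrt{14}$ ($D = \sqrt{2} \sqrt{-7} = \sqrt{2} i \sqrt{7} = i \sqrt{14} \approx 3.7417 i$)
$\left(-16 + D\right) \left(121 - 390\right) = \left(-16 + i \sqrt{14}\right) \left(121 - 390\right) = \left(-16 + i \sqrt{14}\right) \left(-269\right) = 4304 - 269 i \sqrt{14}$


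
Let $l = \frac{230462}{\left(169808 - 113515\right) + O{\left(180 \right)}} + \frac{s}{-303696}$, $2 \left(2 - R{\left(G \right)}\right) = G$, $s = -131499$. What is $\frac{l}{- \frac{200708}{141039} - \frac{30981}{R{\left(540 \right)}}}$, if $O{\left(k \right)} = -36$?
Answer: $\frac{285102475246659}{7186600513702508} \approx 0.039671$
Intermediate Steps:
$R{\left(G \right)} = 2 - \frac{G}{2}$
$l = \frac{452562145}{99912432}$ ($l = \frac{230462}{\left(169808 - 113515\right) - 36} - \frac{131499}{-303696} = \frac{230462}{56293 - 36} - - \frac{769}{1776} = \frac{230462}{56257} + \frac{769}{1776} = \frac{452562145}{99912432} \approx 4.5296$)
$\frac{l}{- \frac{200708}{141039} - \frac{30981}{R{\left(540 \right)}}} = \frac{452562145}{99912432 \left(- \frac{200708}{141039} - \frac{30981}{2 - 270}\right)} = \frac{452562145}{99912432 \left(\left(-200708\right) \frac{1}{141039} - \frac{30981}{2 - 270}\right)} = \frac{452562145}{99912432 \left(- \frac{200708}{141039} - \frac{30981}{-268}\right)} = \frac{452562145}{99912432 \left(- \frac{200708}{141039} - - \frac{30981}{268}\right)} = \frac{452562145}{99912432 \left(- \frac{200708}{141039} + \frac{30981}{268}\right)} = \frac{452562145}{99912432 \cdot \frac{4315739515}{37798452}} = \frac{452562145}{99912432} \cdot \frac{37798452}{4315739515} = \frac{285102475246659}{7186600513702508}$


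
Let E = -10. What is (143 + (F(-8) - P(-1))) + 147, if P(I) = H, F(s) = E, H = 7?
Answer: 273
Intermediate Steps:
F(s) = -10
P(I) = 7
(143 + (F(-8) - P(-1))) + 147 = (143 + (-10 - 1*7)) + 147 = (143 + (-10 - 7)) + 147 = (143 - 17) + 147 = 126 + 147 = 273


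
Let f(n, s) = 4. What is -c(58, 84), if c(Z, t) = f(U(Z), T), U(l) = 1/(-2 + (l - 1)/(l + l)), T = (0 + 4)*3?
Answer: -4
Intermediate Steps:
T = 12 (T = 4*3 = 12)
U(l) = 1/(-2 + (-1 + l)/(2*l)) (U(l) = 1/(-2 + (-1 + l)/((2*l))) = 1/(-2 + (-1 + l)*(1/(2*l))) = 1/(-2 + (-1 + l)/(2*l)))
c(Z, t) = 4
-c(58, 84) = -1*4 = -4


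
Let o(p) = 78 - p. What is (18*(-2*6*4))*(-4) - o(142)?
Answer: 3520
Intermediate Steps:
(18*(-2*6*4))*(-4) - o(142) = (18*(-2*6*4))*(-4) - (78 - 1*142) = (18*(-12*4))*(-4) - (78 - 142) = (18*(-48))*(-4) - 1*(-64) = -864*(-4) + 64 = 3456 + 64 = 3520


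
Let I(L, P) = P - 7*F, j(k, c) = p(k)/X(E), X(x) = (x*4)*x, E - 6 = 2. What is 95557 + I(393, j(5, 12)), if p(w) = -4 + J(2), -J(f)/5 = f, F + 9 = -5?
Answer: 12243833/128 ≈ 95655.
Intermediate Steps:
F = -14 (F = -9 - 5 = -14)
J(f) = -5*f
E = 8 (E = 6 + 2 = 8)
p(w) = -14 (p(w) = -4 - 5*2 = -4 - 10 = -14)
X(x) = 4*x² (X(x) = (4*x)*x = 4*x²)
j(k, c) = -7/128 (j(k, c) = -14/(4*8²) = -14/(4*64) = -14/256 = -14*1/256 = -7/128)
I(L, P) = 98 + P (I(L, P) = P - 7*(-14) = P + 98 = 98 + P)
95557 + I(393, j(5, 12)) = 95557 + (98 - 7/128) = 95557 + 12537/128 = 12243833/128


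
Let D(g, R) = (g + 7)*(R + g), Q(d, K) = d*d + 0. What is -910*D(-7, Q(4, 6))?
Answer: 0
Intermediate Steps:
Q(d, K) = d² (Q(d, K) = d² + 0 = d²)
D(g, R) = (7 + g)*(R + g)
-910*D(-7, Q(4, 6)) = -910*((-7)² + 7*4² + 7*(-7) + 4²*(-7)) = -910*(49 + 7*16 - 49 + 16*(-7)) = -910*(49 + 112 - 49 - 112) = -910*0 = 0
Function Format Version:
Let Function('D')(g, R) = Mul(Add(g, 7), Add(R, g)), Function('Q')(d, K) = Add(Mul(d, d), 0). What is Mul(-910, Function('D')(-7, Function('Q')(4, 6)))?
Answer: 0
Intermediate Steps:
Function('Q')(d, K) = Pow(d, 2) (Function('Q')(d, K) = Add(Pow(d, 2), 0) = Pow(d, 2))
Function('D')(g, R) = Mul(Add(7, g), Add(R, g))
Mul(-910, Function('D')(-7, Function('Q')(4, 6))) = Mul(-910, Add(Pow(-7, 2), Mul(7, Pow(4, 2)), Mul(7, -7), Mul(Pow(4, 2), -7))) = Mul(-910, Add(49, Mul(7, 16), -49, Mul(16, -7))) = Mul(-910, Add(49, 112, -49, -112)) = Mul(-910, 0) = 0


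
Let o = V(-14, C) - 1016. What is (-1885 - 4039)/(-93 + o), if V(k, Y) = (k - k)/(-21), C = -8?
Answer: 5924/1109 ≈ 5.3418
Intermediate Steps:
V(k, Y) = 0 (V(k, Y) = 0*(-1/21) = 0)
o = -1016 (o = 0 - 1016 = -1016)
(-1885 - 4039)/(-93 + o) = (-1885 - 4039)/(-93 - 1016) = -5924/(-1109) = -5924*(-1/1109) = 5924/1109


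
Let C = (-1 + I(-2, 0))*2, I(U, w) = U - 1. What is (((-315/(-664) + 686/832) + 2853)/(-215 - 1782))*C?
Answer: 98553233/8619052 ≈ 11.434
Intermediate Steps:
I(U, w) = -1 + U
C = -8 (C = (-1 + (-1 - 2))*2 = (-1 - 3)*2 = -4*2 = -8)
(((-315/(-664) + 686/832) + 2853)/(-215 - 1782))*C = (((-315/(-664) + 686/832) + 2853)/(-215 - 1782))*(-8) = (((-315*(-1/664) + 686*(1/832)) + 2853)/(-1997))*(-8) = (((315/664 + 343/416) + 2853)*(-1/1997))*(-8) = ((44849/34528 + 2853)*(-1/1997))*(-8) = ((98553233/34528)*(-1/1997))*(-8) = -98553233/68952416*(-8) = 98553233/8619052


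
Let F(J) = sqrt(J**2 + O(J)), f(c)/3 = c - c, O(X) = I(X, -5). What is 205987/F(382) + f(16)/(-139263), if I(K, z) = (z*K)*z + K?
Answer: 205987*sqrt(9741)/38964 ≈ 521.77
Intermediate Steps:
I(K, z) = K + K*z**2 (I(K, z) = (K*z)*z + K = K*z**2 + K = K + K*z**2)
O(X) = 26*X (O(X) = X*(1 + (-5)**2) = X*(1 + 25) = X*26 = 26*X)
f(c) = 0 (f(c) = 3*(c - c) = 3*0 = 0)
F(J) = sqrt(J**2 + 26*J)
205987/F(382) + f(16)/(-139263) = 205987/(sqrt(382*(26 + 382))) + 0/(-139263) = 205987/(sqrt(382*408)) + 0*(-1/139263) = 205987/(sqrt(155856)) + 0 = 205987/((4*sqrt(9741))) + 0 = 205987*(sqrt(9741)/38964) + 0 = 205987*sqrt(9741)/38964 + 0 = 205987*sqrt(9741)/38964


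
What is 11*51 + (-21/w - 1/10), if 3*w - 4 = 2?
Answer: 2752/5 ≈ 550.40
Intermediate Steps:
w = 2 (w = 4/3 + (⅓)*2 = 4/3 + ⅔ = 2)
11*51 + (-21/w - 1/10) = 11*51 + (-21/2 - 1/10) = 561 + (-21*½ - 1*⅒) = 561 + (-21/2 - ⅒) = 561 - 53/5 = 2752/5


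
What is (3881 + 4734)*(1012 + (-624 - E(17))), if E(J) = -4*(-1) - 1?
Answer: 3316775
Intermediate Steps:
E(J) = 3 (E(J) = 4 - 1 = 3)
(3881 + 4734)*(1012 + (-624 - E(17))) = (3881 + 4734)*(1012 + (-624 - 1*3)) = 8615*(1012 + (-624 - 3)) = 8615*(1012 - 627) = 8615*385 = 3316775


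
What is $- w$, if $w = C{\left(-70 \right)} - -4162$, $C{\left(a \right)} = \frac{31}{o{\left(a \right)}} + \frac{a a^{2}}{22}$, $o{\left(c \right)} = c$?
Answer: $\frac{8800601}{770} \approx 11429.0$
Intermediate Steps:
$C{\left(a \right)} = \frac{31}{a} + \frac{a^{3}}{22}$ ($C{\left(a \right)} = \frac{31}{a} + \frac{a a^{2}}{22} = \frac{31}{a} + a^{3} \cdot \frac{1}{22} = \frac{31}{a} + \frac{a^{3}}{22}$)
$w = - \frac{8800601}{770}$ ($w = \frac{682 + \left(-70\right)^{4}}{22 \left(-70\right)} - -4162 = \frac{1}{22} \left(- \frac{1}{70}\right) \left(682 + 24010000\right) + 4162 = \frac{1}{22} \left(- \frac{1}{70}\right) 24010682 + 4162 = - \frac{12005341}{770} + 4162 = - \frac{8800601}{770} \approx -11429.0$)
$- w = \left(-1\right) \left(- \frac{8800601}{770}\right) = \frac{8800601}{770}$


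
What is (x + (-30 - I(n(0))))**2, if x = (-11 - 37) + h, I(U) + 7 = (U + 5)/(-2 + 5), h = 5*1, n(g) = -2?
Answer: 4489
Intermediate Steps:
h = 5
I(U) = -16/3 + U/3 (I(U) = -7 + (U + 5)/(-2 + 5) = -7 + (5 + U)/3 = -7 + (5 + U)*(1/3) = -7 + (5/3 + U/3) = -16/3 + U/3)
x = -43 (x = (-11 - 37) + 5 = -48 + 5 = -43)
(x + (-30 - I(n(0))))**2 = (-43 + (-30 - (-16/3 + (1/3)*(-2))))**2 = (-43 + (-30 - (-16/3 - 2/3)))**2 = (-43 + (-30 - 1*(-6)))**2 = (-43 + (-30 + 6))**2 = (-43 - 24)**2 = (-67)**2 = 4489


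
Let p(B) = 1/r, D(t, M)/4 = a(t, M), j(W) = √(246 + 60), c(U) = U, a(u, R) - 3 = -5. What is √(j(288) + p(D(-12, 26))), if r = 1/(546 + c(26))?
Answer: √(572 + 3*√34) ≈ 24.279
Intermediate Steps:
a(u, R) = -2 (a(u, R) = 3 - 5 = -2)
j(W) = 3*√34 (j(W) = √306 = 3*√34)
r = 1/572 (r = 1/(546 + 26) = 1/572 ≈ 0.0017483)
D(t, M) = -8 (D(t, M) = 4*(-2) = -8)
p(B) = 572 (p(B) = 1/(1/572) = 572)
√(j(288) + p(D(-12, 26))) = √(3*√34 + 572) = √(572 + 3*√34)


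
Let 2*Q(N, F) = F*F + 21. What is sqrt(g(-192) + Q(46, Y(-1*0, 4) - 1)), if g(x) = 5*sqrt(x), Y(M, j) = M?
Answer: sqrt(11 + 40*I*sqrt(3)) ≈ 6.3698 + 5.4383*I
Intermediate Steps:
Q(N, F) = 21/2 + F**2/2 (Q(N, F) = (F*F + 21)/2 = (F**2 + 21)/2 = (21 + F**2)/2 = 21/2 + F**2/2)
sqrt(g(-192) + Q(46, Y(-1*0, 4) - 1)) = sqrt(5*sqrt(-192) + (21/2 + (-1*0 - 1)**2/2)) = sqrt(5*(8*I*sqrt(3)) + (21/2 + (0 - 1)**2/2)) = sqrt(40*I*sqrt(3) + (21/2 + (1/2)*(-1)**2)) = sqrt(40*I*sqrt(3) + (21/2 + (1/2)*1)) = sqrt(40*I*sqrt(3) + (21/2 + 1/2)) = sqrt(40*I*sqrt(3) + 11) = sqrt(11 + 40*I*sqrt(3))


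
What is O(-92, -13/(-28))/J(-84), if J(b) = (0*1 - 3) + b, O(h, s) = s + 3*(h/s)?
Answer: 216215/31668 ≈ 6.8276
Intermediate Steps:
O(h, s) = s + 3*h/s
J(b) = -3 + b (J(b) = (0 - 3) + b = -3 + b)
O(-92, -13/(-28))/J(-84) = (-13/(-28) + 3*(-92)/(-13/(-28)))/(-3 - 84) = (-13*(-1/28) + 3*(-92)/(-13*(-1/28)))/(-87) = (13/28 + 3*(-92)/(13/28))*(-1/87) = (13/28 + 3*(-92)*(28/13))*(-1/87) = (13/28 - 7728/13)*(-1/87) = -216215/364*(-1/87) = 216215/31668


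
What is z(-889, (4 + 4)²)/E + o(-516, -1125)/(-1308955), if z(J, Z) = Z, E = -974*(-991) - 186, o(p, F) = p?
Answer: 72717236/157900550605 ≈ 0.00046053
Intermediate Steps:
E = 965048 (E = 965234 - 186 = 965048)
z(-889, (4 + 4)²)/E + o(-516, -1125)/(-1308955) = (4 + 4)²/965048 - 516/(-1308955) = 8²*(1/965048) - 516*(-1/1308955) = 64*(1/965048) + 516/1308955 = 8/120631 + 516/1308955 = 72717236/157900550605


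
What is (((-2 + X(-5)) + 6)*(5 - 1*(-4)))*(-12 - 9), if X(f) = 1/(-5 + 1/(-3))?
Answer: -11529/16 ≈ -720.56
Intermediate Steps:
X(f) = -3/16 (X(f) = 1/(-5 - ⅓) = 1/(-16/3) = -3/16)
(((-2 + X(-5)) + 6)*(5 - 1*(-4)))*(-12 - 9) = (((-2 - 3/16) + 6)*(5 - 1*(-4)))*(-12 - 9) = ((-35/16 + 6)*(5 + 4))*(-21) = ((61/16)*9)*(-21) = (549/16)*(-21) = -11529/16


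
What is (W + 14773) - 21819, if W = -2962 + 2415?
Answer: -7593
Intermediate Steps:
W = -547
(W + 14773) - 21819 = (-547 + 14773) - 21819 = 14226 - 21819 = -7593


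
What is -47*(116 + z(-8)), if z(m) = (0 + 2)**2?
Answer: -5640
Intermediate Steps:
z(m) = 4 (z(m) = 2**2 = 4)
-47*(116 + z(-8)) = -47*(116 + 4) = -47*120 = -5640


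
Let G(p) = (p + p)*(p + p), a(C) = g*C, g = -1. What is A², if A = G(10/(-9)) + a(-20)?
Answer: 4080400/6561 ≈ 621.92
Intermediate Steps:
a(C) = -C
G(p) = 4*p² (G(p) = (2*p)*(2*p) = 4*p²)
A = 2020/81 (A = 4*(10/(-9))² - 1*(-20) = 4*(10*(-⅑))² + 20 = 4*(-10/9)² + 20 = 4*(100/81) + 20 = 400/81 + 20 = 2020/81 ≈ 24.938)
A² = (2020/81)² = 4080400/6561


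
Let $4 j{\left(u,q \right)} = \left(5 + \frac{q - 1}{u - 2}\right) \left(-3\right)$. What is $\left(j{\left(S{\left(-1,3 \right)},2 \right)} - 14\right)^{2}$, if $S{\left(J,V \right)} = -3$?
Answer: $\frac{7744}{25} \approx 309.76$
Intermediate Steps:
$j{\left(u,q \right)} = - \frac{15}{4} - \frac{3 \left(-1 + q\right)}{4 \left(-2 + u\right)}$ ($j{\left(u,q \right)} = \frac{\left(5 + \frac{q - 1}{u - 2}\right) \left(-3\right)}{4} = \frac{\left(5 + \frac{-1 + q}{-2 + u}\right) \left(-3\right)}{4} = \frac{-15 - \frac{3 \left(-1 + q\right)}{-2 + u}}{4} = - \frac{15}{4} - \frac{3 \left(-1 + q\right)}{4 \left(-2 + u\right)}$)
$\left(j{\left(S{\left(-1,3 \right)},2 \right)} - 14\right)^{2} = \left(\frac{3 \left(11 - 2 - -15\right)}{4 \left(-2 - 3\right)} - 14\right)^{2} = \left(\frac{3 \left(11 - 2 + 15\right)}{4 \left(-5\right)} - 14\right)^{2} = \left(\frac{3}{4} \left(- \frac{1}{5}\right) 24 - 14\right)^{2} = \left(- \frac{18}{5} - 14\right)^{2} = \left(- \frac{88}{5}\right)^{2} = \frac{7744}{25}$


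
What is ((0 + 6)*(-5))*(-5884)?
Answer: 176520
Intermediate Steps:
((0 + 6)*(-5))*(-5884) = (6*(-5))*(-5884) = -30*(-5884) = 176520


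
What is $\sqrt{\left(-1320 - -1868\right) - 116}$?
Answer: $12 \sqrt{3} \approx 20.785$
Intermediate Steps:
$\sqrt{\left(-1320 - -1868\right) - 116} = \sqrt{\left(-1320 + 1868\right) - 116} = \sqrt{548 - 116} = \sqrt{432} = 12 \sqrt{3}$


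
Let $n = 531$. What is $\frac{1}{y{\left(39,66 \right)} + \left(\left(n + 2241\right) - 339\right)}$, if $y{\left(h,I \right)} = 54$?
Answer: $\frac{1}{2487} \approx 0.00040209$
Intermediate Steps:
$\frac{1}{y{\left(39,66 \right)} + \left(\left(n + 2241\right) - 339\right)} = \frac{1}{54 + \left(\left(531 + 2241\right) - 339\right)} = \frac{1}{54 + \left(2772 - 339\right)} = \frac{1}{54 + 2433} = \frac{1}{2487}$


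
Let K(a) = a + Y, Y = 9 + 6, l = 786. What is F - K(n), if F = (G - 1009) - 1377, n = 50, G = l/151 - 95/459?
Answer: -169529930/69309 ≈ -2446.0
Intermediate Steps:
G = 346429/69309 (G = 786/151 - 95/459 = 346429/69309 ≈ 4.9983)
Y = 15
K(a) = 15 + a (K(a) = a + 15 = 15 + a)
F = -165024845/69309 (F = (346429/69309 - 1009) - 1377 = -69586352/69309 - 1377 = -165024845/69309 ≈ -2381.0)
F - K(n) = -165024845/69309 - (15 + 50) = -165024845/69309 - 1*65 = -165024845/69309 - 65 = -169529930/69309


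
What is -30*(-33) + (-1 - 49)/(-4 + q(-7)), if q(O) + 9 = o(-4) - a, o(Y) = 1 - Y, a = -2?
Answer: 2995/3 ≈ 998.33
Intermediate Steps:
q(O) = -2 (q(O) = -9 + ((1 - 1*(-4)) - 1*(-2)) = -9 + ((1 + 4) + 2) = -9 + (5 + 2) = -9 + 7 = -2)
-30*(-33) + (-1 - 49)/(-4 + q(-7)) = -30*(-33) + (-1 - 49)/(-4 - 2) = 990 - 50/(-6) = 990 - 50*(-⅙) = 990 + 25/3 = 2995/3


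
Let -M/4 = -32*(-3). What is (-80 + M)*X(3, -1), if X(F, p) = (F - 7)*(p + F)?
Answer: 3712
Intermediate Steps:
X(F, p) = (-7 + F)*(F + p)
M = -384 (M = -(-128)*(-3) = -4*96 = -384)
(-80 + M)*X(3, -1) = (-80 - 384)*(3**2 - 7*3 - 7*(-1) + 3*(-1)) = -464*(9 - 21 + 7 - 3) = -464*(-8) = 3712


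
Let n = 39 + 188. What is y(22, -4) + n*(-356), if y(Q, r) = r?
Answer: -80816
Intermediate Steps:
n = 227
y(22, -4) + n*(-356) = -4 + 227*(-356) = -4 - 80812 = -80816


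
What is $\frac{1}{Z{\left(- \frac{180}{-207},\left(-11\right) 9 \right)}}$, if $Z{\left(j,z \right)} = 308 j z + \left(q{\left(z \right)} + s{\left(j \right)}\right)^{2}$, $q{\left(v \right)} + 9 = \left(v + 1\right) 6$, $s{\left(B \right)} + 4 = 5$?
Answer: $\frac{23}{7560128} \approx 3.0423 \cdot 10^{-6}$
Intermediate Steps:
$s{\left(B \right)} = 1$ ($s{\left(B \right)} = -4 + 5 = 1$)
$q{\left(v \right)} = -3 + 6 v$ ($q{\left(v \right)} = -9 + \left(v + 1\right) 6 = -9 + \left(1 + v\right) 6 = -9 + \left(6 + 6 v\right) = -3 + 6 v$)
$Z{\left(j,z \right)} = \left(-2 + 6 z\right)^{2} + 308 j z$ ($Z{\left(j,z \right)} = 308 j z + \left(\left(-3 + 6 z\right) + 1\right)^{2} = 308 j z + \left(-2 + 6 z\right)^{2} = \left(-2 + 6 z\right)^{2} + 308 j z$)
$\frac{1}{Z{\left(- \frac{180}{-207},\left(-11\right) 9 \right)}} = \frac{1}{4 \left(-1 + 3 \left(\left(-11\right) 9\right)\right)^{2} + 308 \left(- \frac{180}{-207}\right) \left(\left(-11\right) 9\right)} = \frac{1}{4 \left(-1 + 3 \left(-99\right)\right)^{2} + 308 \left(\left(-180\right) \left(- \frac{1}{207}\right)\right) \left(-99\right)} = \frac{1}{4 \left(-1 - 297\right)^{2} + 308 \cdot \frac{20}{23} \left(-99\right)} = \frac{1}{4 \left(-298\right)^{2} - \frac{609840}{23}} = \frac{1}{4 \cdot 88804 - \frac{609840}{23}} = \frac{1}{355216 - \frac{609840}{23}} = \frac{1}{\frac{7560128}{23}} = \frac{23}{7560128}$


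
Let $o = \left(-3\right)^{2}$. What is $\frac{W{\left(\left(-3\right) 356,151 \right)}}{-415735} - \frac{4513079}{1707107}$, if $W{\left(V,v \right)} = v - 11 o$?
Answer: $- \frac{1876333667629}{709704128645} \approx -2.6438$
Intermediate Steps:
$o = 9$
$W{\left(V,v \right)} = -99 + v$ ($W{\left(V,v \right)} = v - 99 = -99 + v$)
$\frac{W{\left(\left(-3\right) 356,151 \right)}}{-415735} - \frac{4513079}{1707107} = \frac{-99 + 151}{-415735} - \frac{4513079}{1707107} = 52 \left(- \frac{1}{415735}\right) - \frac{4513079}{1707107} = - \frac{52}{415735} - \frac{4513079}{1707107} = - \frac{1876333667629}{709704128645}$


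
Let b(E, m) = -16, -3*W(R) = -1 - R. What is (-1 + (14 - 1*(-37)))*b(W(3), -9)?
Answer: -800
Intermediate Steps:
W(R) = 1/3 + R/3 (W(R) = -(-1 - R)/3 = 1/3 + R/3)
(-1 + (14 - 1*(-37)))*b(W(3), -9) = (-1 + (14 - 1*(-37)))*(-16) = (-1 + (14 + 37))*(-16) = (-1 + 51)*(-16) = 50*(-16) = -800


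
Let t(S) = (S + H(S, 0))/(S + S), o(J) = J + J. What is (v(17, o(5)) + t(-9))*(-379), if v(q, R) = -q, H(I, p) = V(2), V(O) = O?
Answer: 113321/18 ≈ 6295.6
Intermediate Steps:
H(I, p) = 2
o(J) = 2*J
t(S) = (2 + S)/(2*S) (t(S) = (S + 2)/(S + S) = (2 + S)/((2*S)) = (2 + S)*(1/(2*S)) = (2 + S)/(2*S))
(v(17, o(5)) + t(-9))*(-379) = (-1*17 + (1/2)*(2 - 9)/(-9))*(-379) = (-17 + (1/2)*(-1/9)*(-7))*(-379) = (-17 + 7/18)*(-379) = -299/18*(-379) = 113321/18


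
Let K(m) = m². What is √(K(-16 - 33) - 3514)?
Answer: I*√1113 ≈ 33.362*I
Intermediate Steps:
√(K(-16 - 33) - 3514) = √((-16 - 33)² - 3514) = √((-49)² - 3514) = √(2401 - 3514) = √(-1113) = I*√1113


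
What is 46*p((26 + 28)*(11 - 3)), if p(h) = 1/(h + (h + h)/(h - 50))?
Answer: 4393/41472 ≈ 0.10593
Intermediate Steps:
p(h) = 1/(h + 2*h/(-50 + h)) (p(h) = 1/(h + (2*h)/(-50 + h)) = 1/(h + 2*h/(-50 + h)))
46*p((26 + 28)*(11 - 3)) = 46*((-50 + (26 + 28)*(11 - 3))/((((26 + 28)*(11 - 3)))*(-48 + (26 + 28)*(11 - 3)))) = 46*((-50 + 54*8)/(((54*8))*(-48 + 54*8))) = 46*((-50 + 432)/(432*(-48 + 432))) = 46*((1/432)*382/384) = 46*((1/432)*(1/384)*382) = 46*(191/82944) = 4393/41472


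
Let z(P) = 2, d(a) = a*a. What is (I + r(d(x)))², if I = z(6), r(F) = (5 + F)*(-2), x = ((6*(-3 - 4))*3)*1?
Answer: 1008697600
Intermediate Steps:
x = -126 (x = ((6*(-7))*3)*1 = -42*3*1 = -126*1 = -126)
d(a) = a²
r(F) = -10 - 2*F
I = 2
(I + r(d(x)))² = (2 + (-10 - 2*(-126)²))² = (2 + (-10 - 2*15876))² = (2 + (-10 - 31752))² = (2 - 31762)² = (-31760)² = 1008697600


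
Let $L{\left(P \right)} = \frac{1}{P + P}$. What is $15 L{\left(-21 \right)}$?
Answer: $- \frac{5}{14} \approx -0.35714$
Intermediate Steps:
$L{\left(P \right)} = \frac{1}{2 P}$
$15 L{\left(-21 \right)} = 15 \frac{1}{2 \left(-21\right)} = 15 \cdot \frac{1}{2} \left(- \frac{1}{21}\right) = 15 \left(- \frac{1}{42}\right) = - \frac{5}{14}$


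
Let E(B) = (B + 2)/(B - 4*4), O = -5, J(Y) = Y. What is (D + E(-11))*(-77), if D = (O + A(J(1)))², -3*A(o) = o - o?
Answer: -5852/3 ≈ -1950.7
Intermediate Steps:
A(o) = 0 (A(o) = -(o - o)/3 = -⅓*0 = 0)
E(B) = (2 + B)/(-16 + B) (E(B) = (2 + B)/(B - 16) = (2 + B)/(-16 + B))
D = 25 (D = (-5 + 0)² = (-5)² = 25)
(D + E(-11))*(-77) = (25 + (2 - 11)/(-16 - 11))*(-77) = (25 - 9/(-27))*(-77) = (25 - 1/27*(-9))*(-77) = (25 + ⅓)*(-77) = (76/3)*(-77) = -5852/3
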